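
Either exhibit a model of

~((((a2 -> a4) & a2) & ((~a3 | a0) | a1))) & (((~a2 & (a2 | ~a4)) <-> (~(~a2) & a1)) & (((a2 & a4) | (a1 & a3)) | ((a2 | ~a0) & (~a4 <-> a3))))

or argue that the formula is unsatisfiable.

a0 = True, a1 = False, a2 = True, a3 = True, a4 = False

  ~((((a2 -> a4) & a2) & ((~a3 | a0) | a1))) = True
    ((a2 -> a4) & a2) & ((~a3 | a0) | a1) = False
      (a2 -> a4) & a2 = False
        a2 -> a4 = False
      (~a3 | a0) | a1 = True
        ~a3 | a0 = True
          ~a3 = False
  ((~a2 & (a2 | ~a4)) <-> (~(~a2) & a1)) & (((a2 & a4) | (a1 & a3)) | ((a2 | ~a0) & (~a4 <-> a3))) = True
    (~a2 & (a2 | ~a4)) <-> (~(~a2) & a1) = True
      ~a2 & (a2 | ~a4) = False
        ~a2 = False
        a2 | ~a4 = True
          ~a4 = True
      ~(~a2) & a1 = False
        ~(~a2) = True
          ~a2 = False
    ((a2 & a4) | (a1 & a3)) | ((a2 | ~a0) & (~a4 <-> a3)) = True
      (a2 & a4) | (a1 & a3) = False
        a2 & a4 = False
        a1 & a3 = False
      (a2 | ~a0) & (~a4 <-> a3) = True
        a2 | ~a0 = True
          ~a0 = False
        ~a4 <-> a3 = True
          ~a4 = True
Both conjuncts True, so the formula holds.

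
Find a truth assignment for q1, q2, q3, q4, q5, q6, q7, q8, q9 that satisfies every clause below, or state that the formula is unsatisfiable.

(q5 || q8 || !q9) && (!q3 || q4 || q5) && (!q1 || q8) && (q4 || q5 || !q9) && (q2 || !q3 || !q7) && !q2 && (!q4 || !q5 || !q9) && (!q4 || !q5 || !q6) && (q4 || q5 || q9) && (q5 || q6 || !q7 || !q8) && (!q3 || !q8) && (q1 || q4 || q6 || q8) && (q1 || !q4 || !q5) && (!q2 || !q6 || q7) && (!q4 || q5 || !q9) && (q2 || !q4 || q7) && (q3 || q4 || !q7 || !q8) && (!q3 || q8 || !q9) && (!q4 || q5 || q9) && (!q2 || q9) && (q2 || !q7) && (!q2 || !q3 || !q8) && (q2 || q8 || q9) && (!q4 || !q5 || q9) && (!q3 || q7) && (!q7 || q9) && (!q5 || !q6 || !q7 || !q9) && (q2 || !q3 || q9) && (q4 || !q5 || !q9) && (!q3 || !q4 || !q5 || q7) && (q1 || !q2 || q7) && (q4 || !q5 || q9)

Unsatisfiable — no assignment works.

Case q9 = True:
  (!q2) forces q2 = False.
  (q2 || !q7) forces q7 = False.
  (q2 || !q4 || q7) forces q4 = False.
  (q4 || q5 || !q9) forces q5 = True.
  Clause (q4 || !q5 || !q9) is falsified — contradiction.
Case q9 = False:
  (!q2) forces q2 = False.
  (q2 || !q7) forces q7 = False.
  (q2 || !q4 || q7) forces q4 = False.
  (q4 || q5 || q9) forces q5 = True.
  Clause (q4 || !q5 || q9) is falsified — contradiction.
Both cases fail, so the formula is unsatisfiable.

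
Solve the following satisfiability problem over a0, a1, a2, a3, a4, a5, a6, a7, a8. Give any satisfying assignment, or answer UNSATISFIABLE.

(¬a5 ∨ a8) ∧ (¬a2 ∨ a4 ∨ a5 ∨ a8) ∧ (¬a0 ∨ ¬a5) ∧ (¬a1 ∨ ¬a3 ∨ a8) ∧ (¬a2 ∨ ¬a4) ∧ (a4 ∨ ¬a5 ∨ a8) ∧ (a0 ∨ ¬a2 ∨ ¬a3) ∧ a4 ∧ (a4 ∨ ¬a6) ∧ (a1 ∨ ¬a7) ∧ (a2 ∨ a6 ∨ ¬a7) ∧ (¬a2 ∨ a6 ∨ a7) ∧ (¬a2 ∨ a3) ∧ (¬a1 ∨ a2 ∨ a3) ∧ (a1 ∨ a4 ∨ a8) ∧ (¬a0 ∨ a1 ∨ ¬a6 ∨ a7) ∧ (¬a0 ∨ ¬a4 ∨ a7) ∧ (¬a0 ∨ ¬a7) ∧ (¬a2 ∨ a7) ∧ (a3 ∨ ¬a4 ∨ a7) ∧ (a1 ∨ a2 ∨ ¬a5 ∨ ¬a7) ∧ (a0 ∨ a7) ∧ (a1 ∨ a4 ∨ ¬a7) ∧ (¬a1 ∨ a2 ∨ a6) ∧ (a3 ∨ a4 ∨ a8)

a0=F, a1=T, a2=F, a3=T, a4=T, a5=T, a6=T, a7=T, a8=T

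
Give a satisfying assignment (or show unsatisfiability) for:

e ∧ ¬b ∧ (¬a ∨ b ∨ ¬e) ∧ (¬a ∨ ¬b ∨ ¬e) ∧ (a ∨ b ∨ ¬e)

Case b = True:
  Clause (¬b) is falsified — contradiction.
Case b = False:
  (e) forces e = True.
  (¬a ∨ b ∨ ¬e) forces a = False.
  Clause (a ∨ b ∨ ¬e) is falsified — contradiction.
Both cases fail, so the formula is unsatisfiable.

The formula is unsatisfiable.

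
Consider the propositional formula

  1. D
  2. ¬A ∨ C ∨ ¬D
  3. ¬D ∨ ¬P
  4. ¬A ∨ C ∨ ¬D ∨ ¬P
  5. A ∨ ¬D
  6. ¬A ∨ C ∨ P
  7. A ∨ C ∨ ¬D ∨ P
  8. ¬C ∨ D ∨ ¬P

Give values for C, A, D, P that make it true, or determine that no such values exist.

Unit clause (D) forces D = True.
In (¬D ∨ ¬P) only ¬P is left, so P = False.
In (A ∨ ¬D) only A is left, so A = True.
In (¬A ∨ C ∨ P) only C is left, so C = True.
Check each clause:
  (D): D holds.
  (¬A ∨ C ∨ ¬D): C holds.
  (¬D ∨ ¬P): ¬P holds.
  (¬A ∨ C ∨ ¬D ∨ ¬P): C holds.
  (A ∨ ¬D): A holds.
  (¬A ∨ C ∨ P): C holds.
  (A ∨ C ∨ ¬D ∨ P): A holds.
  (¬C ∨ D ∨ ¬P): D holds.
All clauses satisfied.

C=T, A=T, D=T, P=F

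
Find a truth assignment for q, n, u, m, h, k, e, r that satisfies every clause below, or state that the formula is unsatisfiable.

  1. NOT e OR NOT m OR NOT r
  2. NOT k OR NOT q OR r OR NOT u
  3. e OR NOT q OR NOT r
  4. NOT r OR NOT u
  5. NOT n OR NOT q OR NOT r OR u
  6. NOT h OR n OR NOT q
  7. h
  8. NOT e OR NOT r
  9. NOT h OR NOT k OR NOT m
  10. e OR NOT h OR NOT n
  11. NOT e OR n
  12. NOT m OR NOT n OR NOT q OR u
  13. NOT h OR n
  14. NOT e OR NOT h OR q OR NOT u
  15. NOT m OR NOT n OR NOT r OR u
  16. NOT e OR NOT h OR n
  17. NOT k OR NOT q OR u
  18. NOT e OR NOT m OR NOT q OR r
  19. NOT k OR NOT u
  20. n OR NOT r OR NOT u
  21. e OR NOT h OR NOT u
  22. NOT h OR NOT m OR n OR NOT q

q = False, n = True, u = False, m = True, h = True, k = False, e = True, r = False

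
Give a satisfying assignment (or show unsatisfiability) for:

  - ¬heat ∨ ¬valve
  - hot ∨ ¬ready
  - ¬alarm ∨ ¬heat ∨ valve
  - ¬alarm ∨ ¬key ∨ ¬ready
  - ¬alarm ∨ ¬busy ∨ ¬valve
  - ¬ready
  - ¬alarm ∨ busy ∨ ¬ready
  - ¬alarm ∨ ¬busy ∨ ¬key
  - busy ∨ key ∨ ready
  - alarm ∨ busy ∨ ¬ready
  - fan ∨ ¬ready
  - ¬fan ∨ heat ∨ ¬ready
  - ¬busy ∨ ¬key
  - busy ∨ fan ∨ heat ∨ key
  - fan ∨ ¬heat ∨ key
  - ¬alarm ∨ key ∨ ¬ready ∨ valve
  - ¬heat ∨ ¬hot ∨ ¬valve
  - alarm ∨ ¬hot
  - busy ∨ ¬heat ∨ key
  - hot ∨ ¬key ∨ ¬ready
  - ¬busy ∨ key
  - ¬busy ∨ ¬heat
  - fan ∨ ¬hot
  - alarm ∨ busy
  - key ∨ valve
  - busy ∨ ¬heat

heat = False, alarm = True, key = True, busy = False, valve = True, ready = False, hot = False, fan = False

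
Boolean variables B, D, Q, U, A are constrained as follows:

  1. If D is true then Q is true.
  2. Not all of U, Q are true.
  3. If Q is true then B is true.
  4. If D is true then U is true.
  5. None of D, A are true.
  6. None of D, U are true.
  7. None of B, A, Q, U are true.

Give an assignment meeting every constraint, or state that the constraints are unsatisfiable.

B = False, D = False, Q = False, U = False, A = False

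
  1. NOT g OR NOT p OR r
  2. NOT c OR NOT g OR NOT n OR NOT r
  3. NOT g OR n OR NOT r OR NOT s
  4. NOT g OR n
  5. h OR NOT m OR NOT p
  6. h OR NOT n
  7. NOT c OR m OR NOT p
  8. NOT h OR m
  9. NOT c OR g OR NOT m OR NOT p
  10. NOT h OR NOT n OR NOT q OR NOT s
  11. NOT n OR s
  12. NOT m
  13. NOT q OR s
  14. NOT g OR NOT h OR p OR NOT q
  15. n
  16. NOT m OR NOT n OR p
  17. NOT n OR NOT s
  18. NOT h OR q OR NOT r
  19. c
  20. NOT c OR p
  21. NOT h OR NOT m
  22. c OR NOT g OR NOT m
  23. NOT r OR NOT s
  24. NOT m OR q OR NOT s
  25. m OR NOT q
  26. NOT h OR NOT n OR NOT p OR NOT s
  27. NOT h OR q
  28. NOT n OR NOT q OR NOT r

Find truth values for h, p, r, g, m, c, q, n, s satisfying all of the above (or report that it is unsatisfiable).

Case h = True:
  (NOT h OR m) forces m = True.
  Clause (NOT m) is falsified — contradiction.
Case h = False:
  (h OR NOT n) forces n = False.
  Clause (n) is falsified — contradiction.
Both cases fail, so the formula is unsatisfiable.

UNSATISFIABLE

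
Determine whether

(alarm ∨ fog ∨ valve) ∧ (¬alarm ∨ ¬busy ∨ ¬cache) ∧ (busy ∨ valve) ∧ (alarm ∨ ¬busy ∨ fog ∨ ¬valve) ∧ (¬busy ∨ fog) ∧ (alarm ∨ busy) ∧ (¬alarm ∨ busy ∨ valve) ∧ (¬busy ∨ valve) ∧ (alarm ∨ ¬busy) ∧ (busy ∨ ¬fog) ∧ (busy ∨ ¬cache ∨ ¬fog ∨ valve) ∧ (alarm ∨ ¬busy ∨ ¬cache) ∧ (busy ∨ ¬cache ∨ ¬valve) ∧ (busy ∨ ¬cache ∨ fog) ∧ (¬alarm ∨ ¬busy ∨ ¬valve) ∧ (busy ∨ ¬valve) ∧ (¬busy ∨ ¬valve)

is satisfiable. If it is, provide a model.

Case valve = True:
  (busy ∨ ¬valve) forces busy = True.
  Clause (¬busy ∨ ¬valve) is falsified — contradiction.
Case valve = False:
  (busy ∨ valve) forces busy = True.
  Clause (¬busy ∨ valve) is falsified — contradiction.
Both cases fail, so the formula is unsatisfiable.

UNSATISFIABLE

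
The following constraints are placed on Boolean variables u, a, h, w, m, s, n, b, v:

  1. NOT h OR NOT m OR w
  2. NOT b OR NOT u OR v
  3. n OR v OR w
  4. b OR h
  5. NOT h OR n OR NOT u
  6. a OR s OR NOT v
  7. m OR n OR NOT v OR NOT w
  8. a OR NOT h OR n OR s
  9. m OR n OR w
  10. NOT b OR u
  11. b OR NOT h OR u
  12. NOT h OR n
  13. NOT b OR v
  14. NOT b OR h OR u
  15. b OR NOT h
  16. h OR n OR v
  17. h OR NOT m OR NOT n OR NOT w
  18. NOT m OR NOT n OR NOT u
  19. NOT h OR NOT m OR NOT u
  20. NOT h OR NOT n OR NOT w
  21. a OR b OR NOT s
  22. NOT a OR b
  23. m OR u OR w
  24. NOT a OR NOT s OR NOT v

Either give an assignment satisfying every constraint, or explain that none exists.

Try u = False:
  (NOT b OR u) forces b = False.
  (b OR h) forces h = True.
  clause (b OR NOT h OR u) is falsified — backtrack.
So u = True.
Set a = False.
Set h = True.
  then (NOT h OR n OR NOT u) forces n = True.
  then (b OR NOT h) forces b = True.
  then (NOT m OR NOT n OR NOT u) forces m = False.
  then (NOT h OR NOT n OR NOT w) forces w = False.
  then (NOT b OR NOT u OR v) forces v = True.
  then (a OR s OR NOT v) forces s = True.
All clauses satisfied.

u = True, a = False, h = True, w = False, m = False, s = True, n = True, b = True, v = True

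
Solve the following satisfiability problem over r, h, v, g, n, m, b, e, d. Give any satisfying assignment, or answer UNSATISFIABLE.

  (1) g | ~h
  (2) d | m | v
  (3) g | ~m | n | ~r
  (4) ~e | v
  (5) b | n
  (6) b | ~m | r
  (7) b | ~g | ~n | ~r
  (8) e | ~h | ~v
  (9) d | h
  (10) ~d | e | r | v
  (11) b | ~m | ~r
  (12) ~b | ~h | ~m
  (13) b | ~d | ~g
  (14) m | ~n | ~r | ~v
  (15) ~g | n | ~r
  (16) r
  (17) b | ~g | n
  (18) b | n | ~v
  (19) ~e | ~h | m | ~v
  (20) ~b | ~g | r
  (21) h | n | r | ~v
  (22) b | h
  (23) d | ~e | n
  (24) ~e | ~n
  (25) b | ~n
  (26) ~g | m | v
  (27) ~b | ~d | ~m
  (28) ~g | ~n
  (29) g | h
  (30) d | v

Unsatisfiable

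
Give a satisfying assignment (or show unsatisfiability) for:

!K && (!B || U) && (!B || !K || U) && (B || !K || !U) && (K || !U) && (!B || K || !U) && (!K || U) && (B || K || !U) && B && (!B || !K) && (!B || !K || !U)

Unsatisfiable

Case B = True:
  (!K) forces K = False.
  (!B || U) forces U = True.
  Clause (K || !U) is falsified — contradiction.
Case B = False:
  Clause (B) is falsified — contradiction.
Both cases fail, so the formula is unsatisfiable.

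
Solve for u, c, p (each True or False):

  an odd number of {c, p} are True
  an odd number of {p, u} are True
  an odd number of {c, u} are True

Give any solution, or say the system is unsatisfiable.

Adding constraints 1, 2, 3 mod 2: every variable appears an even number of times on the left, so the left side is 0.
But the right sides sum to 1 (mod 2). 0 ≠ 1 — the system is inconsistent.

No satisfying assignment exists.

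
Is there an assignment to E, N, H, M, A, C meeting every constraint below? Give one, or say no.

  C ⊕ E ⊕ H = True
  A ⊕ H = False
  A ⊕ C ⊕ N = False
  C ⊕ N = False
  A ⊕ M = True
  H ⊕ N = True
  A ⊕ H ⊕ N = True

E = False, N = True, H = False, M = True, A = False, C = True

C ⊕ E ⊕ H = T ⊕ F ⊕ F = True ✓
A ⊕ H = F ⊕ F = False ✓
A ⊕ C ⊕ N = F ⊕ T ⊕ T = False ✓
C ⊕ N = T ⊕ T = False ✓
A ⊕ M = F ⊕ T = True ✓
H ⊕ N = F ⊕ T = True ✓
A ⊕ H ⊕ N = F ⊕ F ⊕ T = True ✓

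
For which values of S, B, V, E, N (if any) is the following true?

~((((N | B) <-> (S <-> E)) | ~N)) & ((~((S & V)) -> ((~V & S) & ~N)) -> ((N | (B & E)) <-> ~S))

S=F; B=F; V=F; E=T; N=T

  ~((((N | B) <-> (S <-> E)) | ~N)) = True
    ((N | B) <-> (S <-> E)) | ~N = False
      (N | B) <-> (S <-> E) = False
        N | B = True
        S <-> E = False
      ~N = False
  (~((S & V)) -> ((~V & S) & ~N)) -> ((N | (B & E)) <-> ~S) = True
    ~((S & V)) -> ((~V & S) & ~N) = False
      ~((S & V)) = True
        S & V = False
      (~V & S) & ~N = False
        ~V & S = False
          ~V = True
        ~N = False
    (N | (B & E)) <-> ~S = True
      N | (B & E) = True
        B & E = False
      ~S = True
Both conjuncts True, so the formula holds.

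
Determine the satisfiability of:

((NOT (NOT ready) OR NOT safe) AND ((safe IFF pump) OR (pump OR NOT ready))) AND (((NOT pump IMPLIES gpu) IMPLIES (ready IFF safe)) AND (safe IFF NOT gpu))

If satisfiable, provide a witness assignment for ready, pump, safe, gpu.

ready = False; pump = True; safe = False; gpu = True

  (NOT (NOT ready) OR NOT safe) AND ((safe IFF pump) OR (pump OR NOT ready)) = True
    NOT (NOT ready) OR NOT safe = True
      NOT (NOT ready) = False
        NOT ready = True
      NOT safe = True
    (safe IFF pump) OR (pump OR NOT ready) = True
      safe IFF pump = False
      pump OR NOT ready = True
        NOT ready = True
  ((NOT pump IMPLIES gpu) IMPLIES (ready IFF safe)) AND (safe IFF NOT gpu) = True
    (NOT pump IMPLIES gpu) IMPLIES (ready IFF safe) = True
      NOT pump IMPLIES gpu = True
        NOT pump = False
      ready IFF safe = True
    safe IFF NOT gpu = True
      NOT gpu = False
Both conjuncts True, so the formula holds.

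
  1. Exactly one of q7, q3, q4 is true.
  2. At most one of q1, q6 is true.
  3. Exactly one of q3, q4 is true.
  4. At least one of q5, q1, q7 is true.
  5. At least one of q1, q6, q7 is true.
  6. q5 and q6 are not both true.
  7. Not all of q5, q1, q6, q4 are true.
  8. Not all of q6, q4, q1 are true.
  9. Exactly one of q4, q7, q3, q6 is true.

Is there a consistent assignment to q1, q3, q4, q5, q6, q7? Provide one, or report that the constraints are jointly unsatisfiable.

q1: True; q3: True; q4: False; q5: False; q6: False; q7: False

  (1) {q7, q3, q4}: 1 true — exactly one ✓
  (2) {q1, q6}: 1 true — at most one ✓
  (3) {q3, q4}: 1 true — exactly one ✓
  (4) {q5, q1, q7}: 1 true — at least one ✓
  (5) {q1, q6, q7}: 1 true — at least one ✓
  (6) q5=F, q6=F — not both ✓
  (7) {q5, q1, q6, q4}: 1/4 true — not all ✓
  (8) {q6, q4, q1}: 1/3 true — not all ✓
  (9) {q4, q7, q3, q6}: 1 true — exactly one ✓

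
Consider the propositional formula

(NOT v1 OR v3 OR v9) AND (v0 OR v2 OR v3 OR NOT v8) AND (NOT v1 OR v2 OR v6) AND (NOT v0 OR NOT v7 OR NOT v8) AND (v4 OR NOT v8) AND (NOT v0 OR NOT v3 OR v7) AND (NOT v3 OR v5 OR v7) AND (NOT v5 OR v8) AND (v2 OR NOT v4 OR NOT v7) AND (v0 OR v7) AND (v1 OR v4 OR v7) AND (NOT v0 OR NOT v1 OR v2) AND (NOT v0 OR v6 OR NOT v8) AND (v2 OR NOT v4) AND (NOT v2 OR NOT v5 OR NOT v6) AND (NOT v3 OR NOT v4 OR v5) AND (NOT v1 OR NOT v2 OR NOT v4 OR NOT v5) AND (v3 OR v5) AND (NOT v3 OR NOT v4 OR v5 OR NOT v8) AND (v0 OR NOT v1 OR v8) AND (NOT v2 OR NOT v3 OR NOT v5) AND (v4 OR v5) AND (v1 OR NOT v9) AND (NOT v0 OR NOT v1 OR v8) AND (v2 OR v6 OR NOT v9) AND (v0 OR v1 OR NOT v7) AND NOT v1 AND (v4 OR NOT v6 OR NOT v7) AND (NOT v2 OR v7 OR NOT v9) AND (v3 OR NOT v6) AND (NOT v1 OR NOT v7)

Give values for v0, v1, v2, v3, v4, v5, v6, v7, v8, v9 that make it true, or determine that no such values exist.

The formula is unsatisfiable.

Case v5 = True:
  (NOT v5 OR v8) forces v8 = True.
  (v4 OR NOT v8) forces v4 = True.
  (v2 OR NOT v4) forces v2 = True.
  (NOT v2 OR NOT v5 OR NOT v6) forces v6 = False.
  (NOT v0 OR v6 OR NOT v8) forces v0 = False.
  (v0 OR v7) forces v7 = True.
  (NOT v1 OR NOT v2 OR NOT v4 OR NOT v5) forces v1 = False.
  Clause (v0 OR v1 OR NOT v7) is falsified — contradiction.
Case v5 = False:
  (v3 OR v5) forces v3 = True.
  (NOT v3 OR v5 OR v7) forces v7 = True.
  (NOT v3 OR NOT v4 OR v5) forces v4 = False.
  Clause (v4 OR v5) is falsified — contradiction.
Both cases fail, so the formula is unsatisfiable.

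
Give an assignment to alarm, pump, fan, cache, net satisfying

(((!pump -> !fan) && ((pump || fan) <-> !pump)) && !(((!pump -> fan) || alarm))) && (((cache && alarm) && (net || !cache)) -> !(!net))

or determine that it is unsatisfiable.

Unsatisfiable

Case alarm = True: the conjunct !(((!pump -> fan) || alarm)) becomes !(((!pump -> fan) || True)) = False.
Case alarm = False: the formula simplifies to ((!pump -> !fan) && ((pump || fan) <-> !pump)) && !((!pump -> fan)).
  pump = True: the conjunct (pump || fan) <-> !pump becomes (True || fan) <-> !True = False.
  pump = False: simplifies to (!fan && fan) && !fan.
    fan = True: the conjunct !fan is False.
    fan = False: the conjunct fan is False.
Both cases fail — unsatisfiable.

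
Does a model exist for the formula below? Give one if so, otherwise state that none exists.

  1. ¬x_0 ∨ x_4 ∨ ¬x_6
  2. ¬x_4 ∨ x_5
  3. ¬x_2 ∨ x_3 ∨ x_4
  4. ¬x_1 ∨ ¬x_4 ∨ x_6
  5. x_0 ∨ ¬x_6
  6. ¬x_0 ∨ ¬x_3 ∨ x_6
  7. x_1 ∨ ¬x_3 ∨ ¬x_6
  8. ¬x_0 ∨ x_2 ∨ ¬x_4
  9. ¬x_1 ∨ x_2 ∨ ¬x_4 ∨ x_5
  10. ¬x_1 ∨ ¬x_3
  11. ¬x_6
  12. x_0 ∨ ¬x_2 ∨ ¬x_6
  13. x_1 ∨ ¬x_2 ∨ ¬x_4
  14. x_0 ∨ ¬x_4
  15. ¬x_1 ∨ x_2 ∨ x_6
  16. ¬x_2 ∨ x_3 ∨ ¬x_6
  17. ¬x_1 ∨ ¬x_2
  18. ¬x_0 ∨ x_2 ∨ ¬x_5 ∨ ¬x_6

x_0 = False, x_1 = False, x_2 = True, x_3 = True, x_4 = False, x_5 = True, x_6 = False

Unit clause (¬x_6) forces x_6 = False.
Set x_0 = False.
  then (x_0 ∨ ¬x_4) forces x_4 = False.
Try x_1 = True:
  (¬x_1 ∨ ¬x_3) forces x_3 = False.
  (¬x_2 ∨ x_3 ∨ x_4) forces x_2 = False.
  clause (¬x_1 ∨ x_2 ∨ x_6) is falsified — backtrack.
So x_1 = False.
Set x_2 = True.
  then (¬x_2 ∨ x_3 ∨ x_4) forces x_3 = True.
Set x_5 = True.
All clauses satisfied.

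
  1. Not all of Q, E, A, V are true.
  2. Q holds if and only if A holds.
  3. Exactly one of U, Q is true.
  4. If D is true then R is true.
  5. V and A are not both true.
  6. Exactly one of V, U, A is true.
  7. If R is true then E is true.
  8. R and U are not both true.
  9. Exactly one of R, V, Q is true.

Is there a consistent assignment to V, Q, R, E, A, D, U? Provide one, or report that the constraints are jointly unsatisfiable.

V=F, Q=T, R=F, E=T, A=T, D=F, U=F

  (1) {Q, E, A, V}: 3/4 true — not all ✓
  (2) Q=T, A=T — same ✓
  (3) {U, Q}: 1 true — exactly one ✓
  (4) D=F ⇒ R: vacuous ✓
  (5) V=F, A=T — not both ✓
  (6) {V, U, A}: 1 true — exactly one ✓
  (7) R=F ⇒ E: vacuous ✓
  (8) R=F, U=F — not both ✓
  (9) {R, V, Q}: 1 true — exactly one ✓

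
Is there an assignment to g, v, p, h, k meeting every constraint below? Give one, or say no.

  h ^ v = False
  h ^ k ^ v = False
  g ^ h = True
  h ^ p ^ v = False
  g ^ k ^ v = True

g = False, v = True, p = False, h = True, k = False

h ^ v = T ^ T = False ✓
h ^ k ^ v = T ^ F ^ T = False ✓
g ^ h = F ^ T = True ✓
h ^ p ^ v = T ^ F ^ T = False ✓
g ^ k ^ v = F ^ F ^ T = True ✓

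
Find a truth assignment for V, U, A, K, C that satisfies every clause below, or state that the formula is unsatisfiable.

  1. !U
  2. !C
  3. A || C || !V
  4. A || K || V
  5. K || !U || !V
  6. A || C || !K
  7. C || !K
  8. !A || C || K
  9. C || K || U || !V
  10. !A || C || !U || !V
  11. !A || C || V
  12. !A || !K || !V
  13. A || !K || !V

Case U = True:
  Clause (!U) is falsified — contradiction.
Case U = False:
  (!C) forces C = False.
  (C || !K) forces K = False.
  (!A || C || K) forces A = False.
  (A || C || !V) forces V = False.
  Clause (A || K || V) is falsified — contradiction.
Both cases fail, so the formula is unsatisfiable.

The formula is unsatisfiable.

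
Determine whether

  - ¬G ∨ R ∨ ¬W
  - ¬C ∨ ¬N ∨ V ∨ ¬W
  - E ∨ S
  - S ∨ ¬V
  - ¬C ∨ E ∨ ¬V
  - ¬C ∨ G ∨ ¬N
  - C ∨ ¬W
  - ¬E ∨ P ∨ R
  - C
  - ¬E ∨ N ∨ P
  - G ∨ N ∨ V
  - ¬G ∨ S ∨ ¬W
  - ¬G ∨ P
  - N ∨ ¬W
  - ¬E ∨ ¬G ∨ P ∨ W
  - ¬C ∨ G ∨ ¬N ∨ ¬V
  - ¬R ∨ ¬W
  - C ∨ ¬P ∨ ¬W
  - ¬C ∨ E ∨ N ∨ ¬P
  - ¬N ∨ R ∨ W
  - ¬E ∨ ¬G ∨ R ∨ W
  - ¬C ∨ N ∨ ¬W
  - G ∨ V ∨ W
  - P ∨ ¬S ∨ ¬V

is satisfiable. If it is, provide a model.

Unit clause (C) forces C = True.
Set G = False.
  then (¬C ∨ G ∨ ¬N) forces N = False.
  then (G ∨ N ∨ V) forces V = True.
  then (N ∨ ¬W) forces W = False.
  then (S ∨ ¬V) forces S = True.
  then (¬C ∨ E ∨ ¬V) forces E = True.
  then (¬E ∨ N ∨ P) forces P = True.
Set R = True.
All clauses satisfied.

G = False, N = False, S = True, V = True, R = True, E = True, C = True, W = False, P = True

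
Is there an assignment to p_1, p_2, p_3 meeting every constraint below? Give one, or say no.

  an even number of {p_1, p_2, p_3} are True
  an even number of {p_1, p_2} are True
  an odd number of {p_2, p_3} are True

p_1=T, p_2=T, p_3=F

{p_1, p_2, p_3}: 2 true → even ✓
{p_1, p_2}: 2 true → even ✓
{p_2, p_3}: 1 true → odd ✓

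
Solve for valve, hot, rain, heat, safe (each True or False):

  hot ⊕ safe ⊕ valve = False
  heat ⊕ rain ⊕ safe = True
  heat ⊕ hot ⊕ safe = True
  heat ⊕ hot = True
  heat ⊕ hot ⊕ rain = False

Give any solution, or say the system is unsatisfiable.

valve=T, hot=T, rain=T, heat=F, safe=F

hot ⊕ safe ⊕ valve = T ⊕ F ⊕ T = False ✓
heat ⊕ rain ⊕ safe = F ⊕ T ⊕ F = True ✓
heat ⊕ hot ⊕ safe = F ⊕ T ⊕ F = True ✓
heat ⊕ hot = F ⊕ T = True ✓
heat ⊕ hot ⊕ rain = F ⊕ T ⊕ T = False ✓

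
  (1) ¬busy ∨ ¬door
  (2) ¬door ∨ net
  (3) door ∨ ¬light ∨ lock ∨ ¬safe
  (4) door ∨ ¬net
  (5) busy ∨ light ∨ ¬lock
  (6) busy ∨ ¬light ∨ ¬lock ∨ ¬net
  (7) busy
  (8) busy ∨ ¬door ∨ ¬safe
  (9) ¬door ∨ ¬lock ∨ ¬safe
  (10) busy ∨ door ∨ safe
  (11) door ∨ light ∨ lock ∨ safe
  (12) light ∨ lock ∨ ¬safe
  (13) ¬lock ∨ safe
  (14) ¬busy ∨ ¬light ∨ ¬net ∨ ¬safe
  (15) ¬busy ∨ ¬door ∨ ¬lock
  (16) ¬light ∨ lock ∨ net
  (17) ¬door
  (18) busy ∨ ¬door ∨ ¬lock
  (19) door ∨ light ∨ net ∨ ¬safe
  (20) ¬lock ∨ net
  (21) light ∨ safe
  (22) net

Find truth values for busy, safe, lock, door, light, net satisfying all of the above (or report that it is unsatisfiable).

The formula is unsatisfiable.

Case door = True:
  Clause (¬door) is falsified — contradiction.
Case door = False:
  (door ∨ ¬net) forces net = False.
  Clause (net) is falsified — contradiction.
Both cases fail, so the formula is unsatisfiable.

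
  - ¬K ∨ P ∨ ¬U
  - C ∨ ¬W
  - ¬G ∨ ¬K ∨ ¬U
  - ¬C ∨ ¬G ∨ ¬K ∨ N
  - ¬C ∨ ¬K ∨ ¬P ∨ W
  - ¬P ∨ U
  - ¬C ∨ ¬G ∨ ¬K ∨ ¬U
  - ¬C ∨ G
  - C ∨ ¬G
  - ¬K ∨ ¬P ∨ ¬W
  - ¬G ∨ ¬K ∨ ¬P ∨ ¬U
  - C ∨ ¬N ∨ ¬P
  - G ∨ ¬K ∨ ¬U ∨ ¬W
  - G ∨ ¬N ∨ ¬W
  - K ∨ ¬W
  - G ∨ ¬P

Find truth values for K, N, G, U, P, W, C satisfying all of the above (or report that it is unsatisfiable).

Set K = True.
Set N = True.
Set G = False.
  then (¬C ∨ G) forces C = False.
  then (C ∨ ¬N ∨ ¬P) forces P = False.
  then (G ∨ ¬N ∨ ¬W) forces W = False.
  then (¬K ∨ P ∨ ¬U) forces U = False.
All clauses satisfied.

K: True, N: True, G: False, U: False, P: False, W: False, C: False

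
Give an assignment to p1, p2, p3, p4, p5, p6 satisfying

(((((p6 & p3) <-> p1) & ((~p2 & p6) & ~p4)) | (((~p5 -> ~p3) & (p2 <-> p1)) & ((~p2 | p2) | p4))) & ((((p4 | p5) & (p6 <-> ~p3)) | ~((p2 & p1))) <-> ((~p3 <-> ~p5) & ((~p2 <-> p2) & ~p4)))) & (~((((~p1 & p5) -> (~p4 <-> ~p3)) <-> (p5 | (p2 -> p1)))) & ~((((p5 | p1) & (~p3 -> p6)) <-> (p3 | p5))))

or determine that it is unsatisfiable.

UNSATISFIABLE

Case p2 = True: the formula simplifies to (((~p5 -> ~p3) & p1) & ~((((p4 | p5) & (p6 <-> ~p3)) | ~p1))) & (~((((~p1 & p5) -> (~p4 <-> ~p3)) <-> (p5 | p1))) & ~((((p5 | p1) & (~p3 -> p6)) <-> (p3 | p5)))).
  p1 = True: the conjunct ~((((~p1 & p5) -> (~p4 <-> ~p3)) <-> (p5 | p1))) becomes ~((True <-> True)) = False.
  p1 = False: the conjunct p1 is False.
Case p2 = False: the conjunct (((p4 | p5) & (p6 <-> ~p3)) | ~((p2 & p1))) <-> ((~p3 <-> ~p5) & ((~p2 <-> p2) & ~p4)) becomes (((p4 | p5) & (p6 <-> ~p3)) | True) <-> ((~p3 <-> ~p5) & False) = False.
Both cases fail — unsatisfiable.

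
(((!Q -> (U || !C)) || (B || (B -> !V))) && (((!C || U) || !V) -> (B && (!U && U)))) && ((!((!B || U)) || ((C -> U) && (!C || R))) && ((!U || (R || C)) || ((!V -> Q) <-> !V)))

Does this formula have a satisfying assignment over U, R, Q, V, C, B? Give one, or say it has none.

U = False, R = False, Q = False, V = True, C = True, B = True

  ((!Q -> (U || !C)) || (B || (B -> !V))) && (((!C || U) || !V) -> (B && (!U && U))) = True
    (!Q -> (U || !C)) || (B || (B -> !V)) = True
      !Q -> (U || !C) = False
        !Q = True
        U || !C = False
          !C = False
      B || (B -> !V) = True
        B -> !V = False
          !V = False
    ((!C || U) || !V) -> (B && (!U && U)) = True
      (!C || U) || !V = False
        !C || U = False
          !C = False
        !V = False
      B && (!U && U) = False
        !U && U = False
          !U = True
  (!((!B || U)) || ((C -> U) && (!C || R))) && ((!U || (R || C)) || ((!V -> Q) <-> !V)) = True
    !((!B || U)) || ((C -> U) && (!C || R)) = True
      !((!B || U)) = True
        !B || U = False
          !B = False
      (C -> U) && (!C || R) = False
        C -> U = False
        !C || R = False
          !C = False
    (!U || (R || C)) || ((!V -> Q) <-> !V) = True
      !U || (R || C) = True
        !U = True
        R || C = True
      (!V -> Q) <-> !V = False
        !V -> Q = True
          !V = False
        !V = False
Both conjuncts True, so the formula holds.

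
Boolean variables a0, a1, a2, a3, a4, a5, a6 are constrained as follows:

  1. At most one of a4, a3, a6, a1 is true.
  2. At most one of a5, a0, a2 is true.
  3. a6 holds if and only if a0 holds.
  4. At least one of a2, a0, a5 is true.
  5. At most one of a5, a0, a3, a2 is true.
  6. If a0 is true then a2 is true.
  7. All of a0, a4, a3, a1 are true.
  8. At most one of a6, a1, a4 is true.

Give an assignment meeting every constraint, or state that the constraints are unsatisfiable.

No satisfying assignment exists.

Case a1 = True:
  (1) with a1=T forces a4 = False.
  Constraint (7) is violated (a4=F) — contradiction.
Case a1 = False:
  Constraint (7) is violated (a1=F) — contradiction.
Both cases fail — unsatisfiable.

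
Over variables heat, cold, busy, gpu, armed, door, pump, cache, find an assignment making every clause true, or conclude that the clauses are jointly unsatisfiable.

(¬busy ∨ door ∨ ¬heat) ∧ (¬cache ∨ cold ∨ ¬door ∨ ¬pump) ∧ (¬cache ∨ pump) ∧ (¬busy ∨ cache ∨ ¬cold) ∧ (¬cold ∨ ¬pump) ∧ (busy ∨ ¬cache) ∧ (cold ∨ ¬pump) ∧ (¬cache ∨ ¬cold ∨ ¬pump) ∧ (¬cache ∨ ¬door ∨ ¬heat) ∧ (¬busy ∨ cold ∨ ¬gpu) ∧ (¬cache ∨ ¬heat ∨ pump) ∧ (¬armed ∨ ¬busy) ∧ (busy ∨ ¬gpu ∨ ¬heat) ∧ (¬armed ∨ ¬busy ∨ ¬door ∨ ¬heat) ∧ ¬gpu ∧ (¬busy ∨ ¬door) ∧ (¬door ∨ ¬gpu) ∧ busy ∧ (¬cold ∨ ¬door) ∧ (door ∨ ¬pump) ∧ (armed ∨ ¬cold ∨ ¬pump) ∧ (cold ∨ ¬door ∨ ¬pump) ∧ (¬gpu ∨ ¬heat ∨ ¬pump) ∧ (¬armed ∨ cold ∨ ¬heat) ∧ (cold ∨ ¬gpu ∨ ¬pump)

heat: False, cold: False, busy: True, gpu: False, armed: False, door: False, pump: False, cache: False

Unit clause (¬gpu) forces gpu = False.
Unit clause (busy) forces busy = True.
In (¬armed ∨ ¬busy) only ¬armed is left, so armed = False.
In (¬busy ∨ ¬door) only ¬door is left, so door = False.
In (door ∨ ¬pump) only ¬pump is left, so pump = False.
In (¬busy ∨ door ∨ ¬heat) only ¬heat is left, so heat = False.
In (¬cache ∨ pump) only ¬cache is left, so cache = False.
In (¬busy ∨ cache ∨ ¬cold) only ¬cold is left, so cold = False.
All clauses satisfied.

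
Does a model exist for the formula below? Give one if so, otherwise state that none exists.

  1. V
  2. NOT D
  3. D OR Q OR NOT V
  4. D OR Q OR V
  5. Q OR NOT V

V = True, D = False, Q = True

Unit clause (V) forces V = True.
Unit clause (NOT D) forces D = False.
In (D OR Q OR NOT V) only Q is left, so Q = True.
Check each clause:
  (V): V holds.
  (NOT D): NOT D holds.
  (D OR Q OR NOT V): Q holds.
  (D OR Q OR V): Q holds.
  (Q OR NOT V): Q holds.
All clauses satisfied.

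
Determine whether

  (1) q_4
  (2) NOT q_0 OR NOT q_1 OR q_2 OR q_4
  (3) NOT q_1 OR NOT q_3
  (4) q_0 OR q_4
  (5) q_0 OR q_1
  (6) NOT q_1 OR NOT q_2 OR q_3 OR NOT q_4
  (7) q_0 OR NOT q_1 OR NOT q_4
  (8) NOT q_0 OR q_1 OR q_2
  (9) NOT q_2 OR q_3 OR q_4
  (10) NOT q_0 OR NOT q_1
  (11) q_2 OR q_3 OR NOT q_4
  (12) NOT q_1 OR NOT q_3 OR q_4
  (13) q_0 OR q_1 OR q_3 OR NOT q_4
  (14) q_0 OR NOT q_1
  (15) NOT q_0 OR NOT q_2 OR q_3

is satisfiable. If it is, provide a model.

q_0 = True, q_1 = False, q_2 = True, q_3 = True, q_4 = True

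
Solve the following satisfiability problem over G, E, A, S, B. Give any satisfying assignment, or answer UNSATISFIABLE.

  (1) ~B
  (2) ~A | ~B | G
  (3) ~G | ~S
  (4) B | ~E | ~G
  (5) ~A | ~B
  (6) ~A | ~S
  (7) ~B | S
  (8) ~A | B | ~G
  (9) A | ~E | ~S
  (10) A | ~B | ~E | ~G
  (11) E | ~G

Unit clause (~B) forces B = False.
Set G = False.
Set E = False.
Set A = True.
  then (~A | ~S) forces S = False.
All clauses satisfied.

G = False; E = False; A = True; S = False; B = False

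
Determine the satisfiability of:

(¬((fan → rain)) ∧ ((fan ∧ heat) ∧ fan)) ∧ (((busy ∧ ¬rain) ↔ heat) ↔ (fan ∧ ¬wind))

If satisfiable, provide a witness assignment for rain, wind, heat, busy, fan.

rain = False; wind = True; heat = True; busy = False; fan = True

  ¬((fan → rain)) ∧ ((fan ∧ heat) ∧ fan) = True
    ¬((fan → rain)) = True
      fan → rain = False
    (fan ∧ heat) ∧ fan = True
      fan ∧ heat = True
  ((busy ∧ ¬rain) ↔ heat) ↔ (fan ∧ ¬wind) = True
    (busy ∧ ¬rain) ↔ heat = False
      busy ∧ ¬rain = False
        ¬rain = True
    fan ∧ ¬wind = False
      ¬wind = False
Both conjuncts True, so the formula holds.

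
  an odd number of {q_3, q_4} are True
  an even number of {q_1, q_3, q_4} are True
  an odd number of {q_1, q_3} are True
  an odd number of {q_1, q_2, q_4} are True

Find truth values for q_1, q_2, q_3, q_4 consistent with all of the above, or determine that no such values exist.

q_1 = True, q_2 = True, q_3 = False, q_4 = True

{q_3, q_4}: 1 true → odd ✓
{q_1, q_3, q_4}: 2 true → even ✓
{q_1, q_3}: 1 true → odd ✓
{q_1, q_2, q_4}: 3 true → odd ✓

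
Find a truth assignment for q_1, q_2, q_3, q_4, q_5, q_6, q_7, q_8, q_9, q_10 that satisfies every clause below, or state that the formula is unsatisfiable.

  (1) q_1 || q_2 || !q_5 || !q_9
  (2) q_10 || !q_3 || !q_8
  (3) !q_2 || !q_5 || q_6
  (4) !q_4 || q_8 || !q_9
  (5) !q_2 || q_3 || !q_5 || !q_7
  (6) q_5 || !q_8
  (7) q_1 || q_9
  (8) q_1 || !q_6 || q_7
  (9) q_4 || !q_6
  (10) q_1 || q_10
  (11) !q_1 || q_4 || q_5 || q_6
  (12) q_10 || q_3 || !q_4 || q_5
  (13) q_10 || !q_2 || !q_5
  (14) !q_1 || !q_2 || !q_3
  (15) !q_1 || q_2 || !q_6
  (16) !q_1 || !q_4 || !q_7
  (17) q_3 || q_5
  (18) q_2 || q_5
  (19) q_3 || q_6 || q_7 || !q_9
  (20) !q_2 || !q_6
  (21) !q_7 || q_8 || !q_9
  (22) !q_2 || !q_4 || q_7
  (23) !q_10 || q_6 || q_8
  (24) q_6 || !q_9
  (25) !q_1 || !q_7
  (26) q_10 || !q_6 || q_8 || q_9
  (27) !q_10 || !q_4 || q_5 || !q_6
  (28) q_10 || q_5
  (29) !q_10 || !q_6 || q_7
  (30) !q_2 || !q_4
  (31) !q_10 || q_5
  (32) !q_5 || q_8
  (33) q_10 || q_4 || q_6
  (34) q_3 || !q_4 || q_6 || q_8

Set q_1 = True.
  then (!q_1 || !q_7) forces q_7 = False.
Try q_2 = True:
  (!q_1 || !q_2 || !q_3) forces q_3 = False.
  (q_3 || q_5) forces q_5 = True.
  (!q_2 || !q_5 || q_6) forces q_6 = True.
  clause (!q_2 || !q_6) is falsified — backtrack.
So q_2 = False.
  then (!q_1 || q_2 || !q_6) forces q_6 = False.
  then (q_2 || q_5) forces q_5 = True.
  then (q_6 || !q_9) forces q_9 = False.
  then (!q_5 || q_8) forces q_8 = True.
Set q_3 = True.
  then (q_10 || !q_3 || !q_8) forces q_10 = True.
Set q_4 = True.
All clauses satisfied.

q_1=T, q_2=F, q_3=T, q_4=T, q_5=T, q_6=F, q_7=F, q_8=T, q_9=F, q_10=T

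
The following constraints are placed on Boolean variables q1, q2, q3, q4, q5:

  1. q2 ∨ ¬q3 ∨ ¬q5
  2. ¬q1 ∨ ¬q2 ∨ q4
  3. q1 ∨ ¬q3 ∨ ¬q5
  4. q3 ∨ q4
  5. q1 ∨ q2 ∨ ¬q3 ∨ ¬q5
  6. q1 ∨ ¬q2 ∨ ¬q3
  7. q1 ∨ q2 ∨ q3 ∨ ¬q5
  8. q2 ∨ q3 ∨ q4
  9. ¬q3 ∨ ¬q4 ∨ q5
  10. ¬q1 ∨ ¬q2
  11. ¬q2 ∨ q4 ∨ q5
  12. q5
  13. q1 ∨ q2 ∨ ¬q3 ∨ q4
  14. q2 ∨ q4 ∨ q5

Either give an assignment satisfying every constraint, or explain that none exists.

q1 = False, q2 = True, q3 = False, q4 = True, q5 = True

Unit clause (q5) forces q5 = True.
Set q1 = False.
  then (q1 ∨ ¬q3 ∨ ¬q5) forces q3 = False.
  then (q3 ∨ q4) forces q4 = True.
  then (q1 ∨ q2 ∨ q3 ∨ ¬q5) forces q2 = True.
All clauses satisfied.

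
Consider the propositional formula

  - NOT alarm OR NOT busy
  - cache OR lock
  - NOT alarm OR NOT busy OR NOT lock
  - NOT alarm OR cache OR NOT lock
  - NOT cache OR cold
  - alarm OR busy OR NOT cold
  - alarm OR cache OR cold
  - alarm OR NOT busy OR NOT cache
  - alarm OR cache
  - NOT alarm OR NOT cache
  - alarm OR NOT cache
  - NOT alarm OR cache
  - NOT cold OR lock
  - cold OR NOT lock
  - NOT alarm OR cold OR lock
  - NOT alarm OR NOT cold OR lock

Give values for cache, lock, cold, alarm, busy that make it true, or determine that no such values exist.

Unsatisfiable

Case alarm = True:
  (NOT alarm OR NOT busy) forces busy = False.
  (NOT alarm OR NOT cache) forces cache = False.
  Clause (NOT alarm OR cache) is falsified — contradiction.
Case alarm = False:
  (alarm OR cache) forces cache = True.
  Clause (alarm OR NOT cache) is falsified — contradiction.
Both cases fail, so the formula is unsatisfiable.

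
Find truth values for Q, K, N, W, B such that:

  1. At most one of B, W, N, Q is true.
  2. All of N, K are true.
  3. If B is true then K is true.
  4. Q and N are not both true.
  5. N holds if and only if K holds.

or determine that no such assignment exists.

Q = False; K = True; N = True; W = False; B = False

  (1) {B, W, N, Q}: 1 true — at most one ✓
  (2) {N, K}: all 2 true ✓
  (3) B=F ⇒ K: vacuous ✓
  (4) Q=F, N=T — not both ✓
  (5) N=T, K=T — same ✓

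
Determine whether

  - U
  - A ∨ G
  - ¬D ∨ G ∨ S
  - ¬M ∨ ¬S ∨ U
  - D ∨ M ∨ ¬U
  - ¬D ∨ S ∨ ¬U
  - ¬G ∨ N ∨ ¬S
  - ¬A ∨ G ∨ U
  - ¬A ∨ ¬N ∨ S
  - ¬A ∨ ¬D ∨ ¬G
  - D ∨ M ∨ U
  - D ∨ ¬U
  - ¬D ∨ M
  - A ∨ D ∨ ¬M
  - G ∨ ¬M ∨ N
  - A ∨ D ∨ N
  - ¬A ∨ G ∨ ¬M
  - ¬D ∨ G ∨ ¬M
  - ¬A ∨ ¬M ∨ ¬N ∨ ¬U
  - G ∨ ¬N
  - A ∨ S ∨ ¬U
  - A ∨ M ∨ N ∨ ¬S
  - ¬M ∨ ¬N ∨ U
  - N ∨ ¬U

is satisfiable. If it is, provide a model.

Unit clause (U) forces U = True.
In (D ∨ ¬U) only D is left, so D = True.
In (¬D ∨ M) only M is left, so M = True.
In (¬D ∨ G ∨ ¬M) only G is left, so G = True.
In (N ∨ ¬U) only N is left, so N = True.
In (¬D ∨ S ∨ ¬U) only S is left, so S = True.
In (¬A ∨ ¬D ∨ ¬G) only ¬A is left, so A = False.
All clauses satisfied.

D=T; S=T; A=F; G=T; N=T; U=T; M=T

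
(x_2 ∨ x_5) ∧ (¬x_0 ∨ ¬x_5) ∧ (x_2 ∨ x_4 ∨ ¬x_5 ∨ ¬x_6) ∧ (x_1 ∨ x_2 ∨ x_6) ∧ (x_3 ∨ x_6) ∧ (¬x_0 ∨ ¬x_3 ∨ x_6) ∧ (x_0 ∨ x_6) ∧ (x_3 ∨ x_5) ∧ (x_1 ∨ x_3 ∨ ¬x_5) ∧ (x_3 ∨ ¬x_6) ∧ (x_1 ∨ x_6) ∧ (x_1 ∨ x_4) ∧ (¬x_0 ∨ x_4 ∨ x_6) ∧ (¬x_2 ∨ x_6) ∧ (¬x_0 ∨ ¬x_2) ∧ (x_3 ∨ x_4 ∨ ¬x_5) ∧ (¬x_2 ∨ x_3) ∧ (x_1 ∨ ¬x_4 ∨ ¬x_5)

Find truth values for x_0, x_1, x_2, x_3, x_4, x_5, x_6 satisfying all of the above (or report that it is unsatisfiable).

Try x_0 = True:
  (¬x_0 ∨ ¬x_5) forces x_5 = False.
  (x_2 ∨ x_5) forces x_2 = True.
  clause (¬x_0 ∨ ¬x_2) is falsified — backtrack.
So x_0 = False.
  then (x_0 ∨ x_6) forces x_6 = True.
  then (x_3 ∨ ¬x_6) forces x_3 = True.
Set x_1 = True.
Set x_2 = True.
Set x_4 = True.
Set x_5 = True.
All clauses satisfied.

x_0=F; x_1=T; x_2=T; x_3=T; x_4=T; x_5=T; x_6=T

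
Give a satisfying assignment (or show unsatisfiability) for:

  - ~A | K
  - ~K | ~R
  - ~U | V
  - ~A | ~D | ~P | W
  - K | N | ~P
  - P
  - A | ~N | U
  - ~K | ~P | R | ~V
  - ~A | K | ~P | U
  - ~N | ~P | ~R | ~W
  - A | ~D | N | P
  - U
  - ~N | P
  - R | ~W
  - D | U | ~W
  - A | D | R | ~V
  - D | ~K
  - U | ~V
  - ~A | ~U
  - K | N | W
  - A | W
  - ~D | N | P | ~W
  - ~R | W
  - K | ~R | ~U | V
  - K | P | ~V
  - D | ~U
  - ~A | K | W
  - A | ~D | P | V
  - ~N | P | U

Case P = True:
  (U) forces U = True.
  (~U | V) forces V = True.
  (~A | ~U) forces A = False.
  (A | W) forces W = True.
  (R | ~W) forces R = True.
  (~K | ~R) forces K = False.
  (K | N | ~P) forces N = True.
  Clause (~N | ~P | ~R | ~W) is falsified — contradiction.
Case P = False:
  Clause (P) is falsified — contradiction.
Both cases fail, so the formula is unsatisfiable.

Unsatisfiable — no assignment works.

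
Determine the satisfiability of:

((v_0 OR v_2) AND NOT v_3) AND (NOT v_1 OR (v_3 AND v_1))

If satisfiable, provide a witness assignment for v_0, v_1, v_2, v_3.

v_0=T; v_1=F; v_2=T; v_3=F

  (v_0 OR v_2) AND NOT v_3 = True
    v_0 OR v_2 = True
    NOT v_3 = True
  NOT v_1 OR (v_3 AND v_1) = True
    NOT v_1 = True
    v_3 AND v_1 = False
Both conjuncts True, so the formula holds.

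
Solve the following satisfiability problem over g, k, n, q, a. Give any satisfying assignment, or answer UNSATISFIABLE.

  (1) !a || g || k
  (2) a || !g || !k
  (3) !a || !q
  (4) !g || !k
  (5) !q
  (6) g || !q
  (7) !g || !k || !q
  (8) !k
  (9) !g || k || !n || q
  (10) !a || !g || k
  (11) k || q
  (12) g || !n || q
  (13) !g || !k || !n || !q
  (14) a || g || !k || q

Case k = True:
  Clause (!k) is falsified — contradiction.
Case k = False:
  (!q) forces q = False.
  Clause (k || q) is falsified — contradiction.
Both cases fail, so the formula is unsatisfiable.

No satisfying assignment exists.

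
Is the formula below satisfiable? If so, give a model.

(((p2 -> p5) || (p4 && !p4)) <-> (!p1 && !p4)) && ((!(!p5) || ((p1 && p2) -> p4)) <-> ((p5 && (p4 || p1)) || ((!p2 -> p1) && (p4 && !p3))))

p1: True, p2: True, p3: False, p4: False, p5: False

  ((p2 -> p5) || (p4 && !p4)) <-> (!p1 && !p4) = True
    (p2 -> p5) || (p4 && !p4) = False
      p2 -> p5 = False
      p4 && !p4 = False
        !p4 = True
    !p1 && !p4 = False
      !p1 = False
      !p4 = True
  (!(!p5) || ((p1 && p2) -> p4)) <-> ((p5 && (p4 || p1)) || ((!p2 -> p1) && (p4 && !p3))) = True
    !(!p5) || ((p1 && p2) -> p4) = False
      !(!p5) = False
        !p5 = True
      (p1 && p2) -> p4 = False
        p1 && p2 = True
    (p5 && (p4 || p1)) || ((!p2 -> p1) && (p4 && !p3)) = False
      p5 && (p4 || p1) = False
        p4 || p1 = True
      (!p2 -> p1) && (p4 && !p3) = False
        !p2 -> p1 = True
          !p2 = False
        p4 && !p3 = False
          !p3 = True
Both conjuncts True, so the formula holds.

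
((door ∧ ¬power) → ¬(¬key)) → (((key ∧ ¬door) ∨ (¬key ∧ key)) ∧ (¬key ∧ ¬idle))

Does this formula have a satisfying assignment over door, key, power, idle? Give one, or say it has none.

door = True, key = False, power = False, idle = True

  ((door ∧ ¬power) → ¬(¬key)) → (((key ∧ ¬door) ∨ (¬key ∧ key)) ∧ (¬key ∧ ¬idle)) = True
    (door ∧ ¬power) → ¬(¬key) = False
      door ∧ ¬power = True
        ¬power = True
      ¬(¬key) = False
        ¬key = True
    ((key ∧ ¬door) ∨ (¬key ∧ key)) ∧ (¬key ∧ ¬idle) = False
      (key ∧ ¬door) ∨ (¬key ∧ key) = False
        key ∧ ¬door = False
          ¬door = False
        ¬key ∧ key = False
          ¬key = True
      ¬key ∧ ¬idle = False
        ¬key = True
        ¬idle = False
The formula evaluates to True.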